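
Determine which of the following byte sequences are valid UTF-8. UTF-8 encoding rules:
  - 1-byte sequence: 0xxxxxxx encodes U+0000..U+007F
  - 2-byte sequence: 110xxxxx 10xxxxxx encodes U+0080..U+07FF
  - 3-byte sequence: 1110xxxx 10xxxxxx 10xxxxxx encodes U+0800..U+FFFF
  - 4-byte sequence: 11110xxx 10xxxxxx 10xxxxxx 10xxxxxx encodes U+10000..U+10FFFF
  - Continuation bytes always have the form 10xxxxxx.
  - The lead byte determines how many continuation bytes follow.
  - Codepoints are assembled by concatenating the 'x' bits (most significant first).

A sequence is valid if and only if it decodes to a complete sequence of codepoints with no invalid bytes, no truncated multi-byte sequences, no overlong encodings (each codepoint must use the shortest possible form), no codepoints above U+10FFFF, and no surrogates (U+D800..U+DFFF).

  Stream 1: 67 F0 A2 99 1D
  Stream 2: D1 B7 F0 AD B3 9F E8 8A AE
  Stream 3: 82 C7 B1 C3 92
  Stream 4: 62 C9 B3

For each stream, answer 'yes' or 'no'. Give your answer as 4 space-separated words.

Stream 1: error at byte offset 4. INVALID
Stream 2: decodes cleanly. VALID
Stream 3: error at byte offset 0. INVALID
Stream 4: decodes cleanly. VALID

Answer: no yes no yes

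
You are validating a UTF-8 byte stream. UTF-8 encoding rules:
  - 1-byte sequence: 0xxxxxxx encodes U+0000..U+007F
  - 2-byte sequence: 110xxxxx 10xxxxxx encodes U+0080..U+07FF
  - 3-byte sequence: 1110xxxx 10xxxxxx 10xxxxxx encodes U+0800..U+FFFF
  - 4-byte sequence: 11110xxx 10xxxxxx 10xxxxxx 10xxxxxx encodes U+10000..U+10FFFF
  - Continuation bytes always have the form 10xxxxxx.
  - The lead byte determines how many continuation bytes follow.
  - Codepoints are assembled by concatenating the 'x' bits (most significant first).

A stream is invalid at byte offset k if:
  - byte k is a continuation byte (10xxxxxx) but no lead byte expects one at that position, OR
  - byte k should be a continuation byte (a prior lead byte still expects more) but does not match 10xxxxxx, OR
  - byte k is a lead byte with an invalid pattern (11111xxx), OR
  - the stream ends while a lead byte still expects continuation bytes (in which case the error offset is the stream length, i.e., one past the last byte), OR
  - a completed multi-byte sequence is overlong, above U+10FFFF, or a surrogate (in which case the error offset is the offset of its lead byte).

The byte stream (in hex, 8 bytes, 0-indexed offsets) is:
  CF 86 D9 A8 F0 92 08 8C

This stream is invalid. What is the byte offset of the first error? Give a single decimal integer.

Answer: 6

Derivation:
Byte[0]=CF: 2-byte lead, need 1 cont bytes. acc=0xF
Byte[1]=86: continuation. acc=(acc<<6)|0x06=0x3C6
Completed: cp=U+03C6 (starts at byte 0)
Byte[2]=D9: 2-byte lead, need 1 cont bytes. acc=0x19
Byte[3]=A8: continuation. acc=(acc<<6)|0x28=0x668
Completed: cp=U+0668 (starts at byte 2)
Byte[4]=F0: 4-byte lead, need 3 cont bytes. acc=0x0
Byte[5]=92: continuation. acc=(acc<<6)|0x12=0x12
Byte[6]=08: expected 10xxxxxx continuation. INVALID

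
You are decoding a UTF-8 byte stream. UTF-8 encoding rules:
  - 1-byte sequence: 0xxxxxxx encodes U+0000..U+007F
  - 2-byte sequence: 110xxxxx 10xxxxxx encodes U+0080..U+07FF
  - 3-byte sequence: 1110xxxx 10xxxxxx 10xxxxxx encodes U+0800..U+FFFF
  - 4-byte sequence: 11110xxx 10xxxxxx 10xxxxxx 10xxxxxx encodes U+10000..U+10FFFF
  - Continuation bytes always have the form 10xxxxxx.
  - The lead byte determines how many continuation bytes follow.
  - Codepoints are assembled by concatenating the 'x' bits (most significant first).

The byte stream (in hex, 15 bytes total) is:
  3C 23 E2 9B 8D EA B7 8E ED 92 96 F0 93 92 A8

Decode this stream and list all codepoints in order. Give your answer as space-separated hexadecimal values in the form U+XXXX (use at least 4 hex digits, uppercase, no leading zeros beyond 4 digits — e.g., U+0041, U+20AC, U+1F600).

Byte[0]=3C: 1-byte ASCII. cp=U+003C
Byte[1]=23: 1-byte ASCII. cp=U+0023
Byte[2]=E2: 3-byte lead, need 2 cont bytes. acc=0x2
Byte[3]=9B: continuation. acc=(acc<<6)|0x1B=0x9B
Byte[4]=8D: continuation. acc=(acc<<6)|0x0D=0x26CD
Completed: cp=U+26CD (starts at byte 2)
Byte[5]=EA: 3-byte lead, need 2 cont bytes. acc=0xA
Byte[6]=B7: continuation. acc=(acc<<6)|0x37=0x2B7
Byte[7]=8E: continuation. acc=(acc<<6)|0x0E=0xADCE
Completed: cp=U+ADCE (starts at byte 5)
Byte[8]=ED: 3-byte lead, need 2 cont bytes. acc=0xD
Byte[9]=92: continuation. acc=(acc<<6)|0x12=0x352
Byte[10]=96: continuation. acc=(acc<<6)|0x16=0xD496
Completed: cp=U+D496 (starts at byte 8)
Byte[11]=F0: 4-byte lead, need 3 cont bytes. acc=0x0
Byte[12]=93: continuation. acc=(acc<<6)|0x13=0x13
Byte[13]=92: continuation. acc=(acc<<6)|0x12=0x4D2
Byte[14]=A8: continuation. acc=(acc<<6)|0x28=0x134A8
Completed: cp=U+134A8 (starts at byte 11)

Answer: U+003C U+0023 U+26CD U+ADCE U+D496 U+134A8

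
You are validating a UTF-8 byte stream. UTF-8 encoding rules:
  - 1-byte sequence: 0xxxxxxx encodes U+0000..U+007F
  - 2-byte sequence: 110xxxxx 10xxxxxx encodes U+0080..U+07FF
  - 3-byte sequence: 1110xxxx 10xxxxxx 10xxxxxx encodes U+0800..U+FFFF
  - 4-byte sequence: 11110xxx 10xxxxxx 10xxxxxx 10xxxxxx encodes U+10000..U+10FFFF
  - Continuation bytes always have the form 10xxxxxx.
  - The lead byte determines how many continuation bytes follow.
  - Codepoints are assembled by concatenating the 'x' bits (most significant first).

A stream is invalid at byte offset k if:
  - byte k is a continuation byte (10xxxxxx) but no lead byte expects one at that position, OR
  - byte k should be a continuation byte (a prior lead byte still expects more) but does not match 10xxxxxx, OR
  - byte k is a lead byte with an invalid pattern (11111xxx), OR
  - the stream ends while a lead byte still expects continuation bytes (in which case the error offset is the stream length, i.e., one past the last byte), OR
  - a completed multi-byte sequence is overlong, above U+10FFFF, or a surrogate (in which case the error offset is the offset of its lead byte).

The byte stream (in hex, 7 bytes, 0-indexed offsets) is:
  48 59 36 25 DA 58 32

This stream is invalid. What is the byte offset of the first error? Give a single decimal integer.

Answer: 5

Derivation:
Byte[0]=48: 1-byte ASCII. cp=U+0048
Byte[1]=59: 1-byte ASCII. cp=U+0059
Byte[2]=36: 1-byte ASCII. cp=U+0036
Byte[3]=25: 1-byte ASCII. cp=U+0025
Byte[4]=DA: 2-byte lead, need 1 cont bytes. acc=0x1A
Byte[5]=58: expected 10xxxxxx continuation. INVALID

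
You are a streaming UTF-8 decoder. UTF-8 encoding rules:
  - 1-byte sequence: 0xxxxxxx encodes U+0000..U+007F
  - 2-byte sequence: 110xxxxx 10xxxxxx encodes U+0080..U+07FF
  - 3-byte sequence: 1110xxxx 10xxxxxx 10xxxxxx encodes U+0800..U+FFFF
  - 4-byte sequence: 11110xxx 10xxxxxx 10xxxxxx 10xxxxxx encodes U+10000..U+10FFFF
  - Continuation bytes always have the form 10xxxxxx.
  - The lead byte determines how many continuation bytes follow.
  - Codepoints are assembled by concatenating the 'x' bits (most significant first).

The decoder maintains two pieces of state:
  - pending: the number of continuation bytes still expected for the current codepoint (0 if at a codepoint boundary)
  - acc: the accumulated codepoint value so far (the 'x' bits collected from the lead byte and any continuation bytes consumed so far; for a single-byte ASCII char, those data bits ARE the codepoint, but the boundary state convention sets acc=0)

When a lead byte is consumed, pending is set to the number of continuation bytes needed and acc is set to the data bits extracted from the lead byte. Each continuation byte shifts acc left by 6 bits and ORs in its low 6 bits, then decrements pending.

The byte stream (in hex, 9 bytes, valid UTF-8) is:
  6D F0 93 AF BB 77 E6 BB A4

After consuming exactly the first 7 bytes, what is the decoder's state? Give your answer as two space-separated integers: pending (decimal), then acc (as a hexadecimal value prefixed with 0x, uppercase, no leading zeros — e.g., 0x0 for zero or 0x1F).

Byte[0]=6D: 1-byte. pending=0, acc=0x0
Byte[1]=F0: 4-byte lead. pending=3, acc=0x0
Byte[2]=93: continuation. acc=(acc<<6)|0x13=0x13, pending=2
Byte[3]=AF: continuation. acc=(acc<<6)|0x2F=0x4EF, pending=1
Byte[4]=BB: continuation. acc=(acc<<6)|0x3B=0x13BFB, pending=0
Byte[5]=77: 1-byte. pending=0, acc=0x0
Byte[6]=E6: 3-byte lead. pending=2, acc=0x6

Answer: 2 0x6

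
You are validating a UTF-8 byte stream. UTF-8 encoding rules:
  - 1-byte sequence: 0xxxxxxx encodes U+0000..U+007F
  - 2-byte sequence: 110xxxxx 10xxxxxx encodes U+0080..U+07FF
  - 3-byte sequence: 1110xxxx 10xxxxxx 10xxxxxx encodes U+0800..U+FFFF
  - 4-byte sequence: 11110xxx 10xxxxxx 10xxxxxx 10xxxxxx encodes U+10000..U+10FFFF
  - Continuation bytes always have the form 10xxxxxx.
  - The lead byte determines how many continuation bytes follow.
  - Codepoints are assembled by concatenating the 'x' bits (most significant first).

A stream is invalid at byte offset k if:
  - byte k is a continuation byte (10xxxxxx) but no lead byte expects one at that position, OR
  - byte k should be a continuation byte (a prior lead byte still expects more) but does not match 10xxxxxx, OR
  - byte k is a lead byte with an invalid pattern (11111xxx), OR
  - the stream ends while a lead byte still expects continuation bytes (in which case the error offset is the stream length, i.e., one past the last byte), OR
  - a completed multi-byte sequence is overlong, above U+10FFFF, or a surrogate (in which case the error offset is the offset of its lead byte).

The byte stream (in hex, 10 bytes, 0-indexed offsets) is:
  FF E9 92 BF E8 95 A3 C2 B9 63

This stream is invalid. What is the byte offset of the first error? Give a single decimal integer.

Answer: 0

Derivation:
Byte[0]=FF: INVALID lead byte (not 0xxx/110x/1110/11110)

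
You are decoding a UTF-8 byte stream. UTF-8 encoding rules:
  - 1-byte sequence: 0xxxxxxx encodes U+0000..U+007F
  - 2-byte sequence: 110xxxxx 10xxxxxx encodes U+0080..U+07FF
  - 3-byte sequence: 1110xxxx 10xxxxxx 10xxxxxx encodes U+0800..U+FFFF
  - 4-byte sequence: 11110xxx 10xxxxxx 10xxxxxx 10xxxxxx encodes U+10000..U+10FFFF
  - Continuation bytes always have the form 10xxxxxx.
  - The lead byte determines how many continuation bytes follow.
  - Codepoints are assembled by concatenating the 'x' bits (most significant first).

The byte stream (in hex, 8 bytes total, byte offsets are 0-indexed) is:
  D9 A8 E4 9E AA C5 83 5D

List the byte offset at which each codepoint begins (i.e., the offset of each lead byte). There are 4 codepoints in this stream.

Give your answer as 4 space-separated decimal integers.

Byte[0]=D9: 2-byte lead, need 1 cont bytes. acc=0x19
Byte[1]=A8: continuation. acc=(acc<<6)|0x28=0x668
Completed: cp=U+0668 (starts at byte 0)
Byte[2]=E4: 3-byte lead, need 2 cont bytes. acc=0x4
Byte[3]=9E: continuation. acc=(acc<<6)|0x1E=0x11E
Byte[4]=AA: continuation. acc=(acc<<6)|0x2A=0x47AA
Completed: cp=U+47AA (starts at byte 2)
Byte[5]=C5: 2-byte lead, need 1 cont bytes. acc=0x5
Byte[6]=83: continuation. acc=(acc<<6)|0x03=0x143
Completed: cp=U+0143 (starts at byte 5)
Byte[7]=5D: 1-byte ASCII. cp=U+005D

Answer: 0 2 5 7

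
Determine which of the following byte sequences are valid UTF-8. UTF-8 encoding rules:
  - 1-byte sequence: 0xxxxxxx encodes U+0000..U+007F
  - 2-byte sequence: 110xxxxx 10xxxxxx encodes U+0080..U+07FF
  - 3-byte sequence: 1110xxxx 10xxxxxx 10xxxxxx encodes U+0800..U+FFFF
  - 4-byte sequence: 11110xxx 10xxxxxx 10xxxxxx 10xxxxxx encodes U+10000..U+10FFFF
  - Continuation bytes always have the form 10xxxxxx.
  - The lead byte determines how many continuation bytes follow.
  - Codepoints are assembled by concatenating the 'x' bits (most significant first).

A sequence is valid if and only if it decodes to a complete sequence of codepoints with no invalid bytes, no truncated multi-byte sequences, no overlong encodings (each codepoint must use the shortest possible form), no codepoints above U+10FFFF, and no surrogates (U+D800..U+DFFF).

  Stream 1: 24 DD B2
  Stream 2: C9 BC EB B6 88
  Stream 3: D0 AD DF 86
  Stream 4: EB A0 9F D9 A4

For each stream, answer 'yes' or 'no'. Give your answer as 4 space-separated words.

Stream 1: decodes cleanly. VALID
Stream 2: decodes cleanly. VALID
Stream 3: decodes cleanly. VALID
Stream 4: decodes cleanly. VALID

Answer: yes yes yes yes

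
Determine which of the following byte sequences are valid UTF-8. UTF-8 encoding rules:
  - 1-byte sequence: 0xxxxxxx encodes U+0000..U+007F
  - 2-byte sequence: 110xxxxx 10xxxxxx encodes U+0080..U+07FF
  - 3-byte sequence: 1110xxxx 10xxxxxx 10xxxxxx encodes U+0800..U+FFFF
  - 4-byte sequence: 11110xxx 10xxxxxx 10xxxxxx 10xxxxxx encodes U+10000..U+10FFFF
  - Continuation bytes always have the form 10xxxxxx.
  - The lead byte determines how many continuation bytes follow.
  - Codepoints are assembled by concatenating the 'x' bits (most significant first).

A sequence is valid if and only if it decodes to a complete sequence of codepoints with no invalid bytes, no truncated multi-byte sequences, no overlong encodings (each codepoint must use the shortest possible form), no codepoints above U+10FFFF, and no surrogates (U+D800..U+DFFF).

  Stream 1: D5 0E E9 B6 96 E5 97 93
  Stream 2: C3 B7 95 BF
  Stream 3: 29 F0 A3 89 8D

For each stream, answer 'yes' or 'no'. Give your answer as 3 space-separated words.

Answer: no no yes

Derivation:
Stream 1: error at byte offset 1. INVALID
Stream 2: error at byte offset 2. INVALID
Stream 3: decodes cleanly. VALID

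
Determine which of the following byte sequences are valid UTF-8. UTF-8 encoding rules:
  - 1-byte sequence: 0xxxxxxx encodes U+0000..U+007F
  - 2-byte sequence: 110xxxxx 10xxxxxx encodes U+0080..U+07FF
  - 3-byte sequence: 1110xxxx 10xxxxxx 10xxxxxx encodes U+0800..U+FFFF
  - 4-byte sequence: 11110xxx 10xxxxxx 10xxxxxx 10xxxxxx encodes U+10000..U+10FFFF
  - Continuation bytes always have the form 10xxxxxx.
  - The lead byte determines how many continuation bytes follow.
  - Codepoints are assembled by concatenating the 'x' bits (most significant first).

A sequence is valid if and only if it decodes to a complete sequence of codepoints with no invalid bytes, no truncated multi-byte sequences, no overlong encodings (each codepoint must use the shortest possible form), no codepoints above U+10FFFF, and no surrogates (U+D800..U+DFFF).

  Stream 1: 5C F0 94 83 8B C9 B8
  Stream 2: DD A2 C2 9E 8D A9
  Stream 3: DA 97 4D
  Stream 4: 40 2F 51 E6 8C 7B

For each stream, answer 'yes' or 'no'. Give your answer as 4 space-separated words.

Stream 1: decodes cleanly. VALID
Stream 2: error at byte offset 4. INVALID
Stream 3: decodes cleanly. VALID
Stream 4: error at byte offset 5. INVALID

Answer: yes no yes no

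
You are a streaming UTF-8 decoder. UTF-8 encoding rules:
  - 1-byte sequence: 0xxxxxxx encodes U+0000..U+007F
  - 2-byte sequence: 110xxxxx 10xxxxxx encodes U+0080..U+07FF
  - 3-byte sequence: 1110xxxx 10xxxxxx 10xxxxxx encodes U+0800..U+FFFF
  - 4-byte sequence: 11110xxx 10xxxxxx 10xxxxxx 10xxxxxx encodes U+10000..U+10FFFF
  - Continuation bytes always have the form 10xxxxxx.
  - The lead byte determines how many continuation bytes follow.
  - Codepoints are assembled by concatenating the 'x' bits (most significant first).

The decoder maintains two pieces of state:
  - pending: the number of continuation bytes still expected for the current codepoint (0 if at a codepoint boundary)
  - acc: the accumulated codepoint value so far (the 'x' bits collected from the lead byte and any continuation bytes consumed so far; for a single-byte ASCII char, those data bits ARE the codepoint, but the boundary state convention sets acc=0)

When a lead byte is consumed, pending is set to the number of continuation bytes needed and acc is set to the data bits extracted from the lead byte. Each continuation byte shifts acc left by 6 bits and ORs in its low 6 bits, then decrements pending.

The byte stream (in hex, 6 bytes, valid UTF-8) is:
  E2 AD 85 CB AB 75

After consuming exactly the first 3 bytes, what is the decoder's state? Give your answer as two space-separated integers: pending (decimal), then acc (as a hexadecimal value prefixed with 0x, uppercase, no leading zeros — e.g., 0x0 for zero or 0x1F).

Byte[0]=E2: 3-byte lead. pending=2, acc=0x2
Byte[1]=AD: continuation. acc=(acc<<6)|0x2D=0xAD, pending=1
Byte[2]=85: continuation. acc=(acc<<6)|0x05=0x2B45, pending=0

Answer: 0 0x2B45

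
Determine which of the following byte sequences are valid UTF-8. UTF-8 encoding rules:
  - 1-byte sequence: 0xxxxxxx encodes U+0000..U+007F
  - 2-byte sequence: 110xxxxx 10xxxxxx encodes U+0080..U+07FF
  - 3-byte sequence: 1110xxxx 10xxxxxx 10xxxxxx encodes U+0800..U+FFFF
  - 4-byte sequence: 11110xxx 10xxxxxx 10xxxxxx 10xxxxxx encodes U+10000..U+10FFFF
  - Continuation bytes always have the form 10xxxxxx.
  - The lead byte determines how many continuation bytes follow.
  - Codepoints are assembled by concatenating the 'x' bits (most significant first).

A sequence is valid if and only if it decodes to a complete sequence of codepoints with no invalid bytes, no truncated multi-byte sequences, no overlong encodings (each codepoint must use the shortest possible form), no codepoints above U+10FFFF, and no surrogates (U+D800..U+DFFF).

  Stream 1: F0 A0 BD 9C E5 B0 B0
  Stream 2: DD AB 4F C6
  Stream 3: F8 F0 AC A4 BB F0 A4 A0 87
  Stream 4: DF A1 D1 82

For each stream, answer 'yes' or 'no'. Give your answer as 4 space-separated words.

Stream 1: decodes cleanly. VALID
Stream 2: error at byte offset 4. INVALID
Stream 3: error at byte offset 0. INVALID
Stream 4: decodes cleanly. VALID

Answer: yes no no yes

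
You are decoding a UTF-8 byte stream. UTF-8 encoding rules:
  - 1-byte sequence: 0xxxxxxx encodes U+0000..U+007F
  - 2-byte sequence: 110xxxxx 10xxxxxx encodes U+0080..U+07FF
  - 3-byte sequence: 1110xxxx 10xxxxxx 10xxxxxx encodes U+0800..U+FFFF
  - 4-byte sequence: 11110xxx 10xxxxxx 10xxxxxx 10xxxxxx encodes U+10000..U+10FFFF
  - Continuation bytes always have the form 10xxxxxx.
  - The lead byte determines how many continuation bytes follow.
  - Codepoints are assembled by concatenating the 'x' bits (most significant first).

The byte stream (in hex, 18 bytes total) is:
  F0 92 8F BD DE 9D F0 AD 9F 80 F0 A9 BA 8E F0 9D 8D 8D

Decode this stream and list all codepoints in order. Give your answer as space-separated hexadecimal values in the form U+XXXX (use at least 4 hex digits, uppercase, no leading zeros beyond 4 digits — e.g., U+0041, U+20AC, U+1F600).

Byte[0]=F0: 4-byte lead, need 3 cont bytes. acc=0x0
Byte[1]=92: continuation. acc=(acc<<6)|0x12=0x12
Byte[2]=8F: continuation. acc=(acc<<6)|0x0F=0x48F
Byte[3]=BD: continuation. acc=(acc<<6)|0x3D=0x123FD
Completed: cp=U+123FD (starts at byte 0)
Byte[4]=DE: 2-byte lead, need 1 cont bytes. acc=0x1E
Byte[5]=9D: continuation. acc=(acc<<6)|0x1D=0x79D
Completed: cp=U+079D (starts at byte 4)
Byte[6]=F0: 4-byte lead, need 3 cont bytes. acc=0x0
Byte[7]=AD: continuation. acc=(acc<<6)|0x2D=0x2D
Byte[8]=9F: continuation. acc=(acc<<6)|0x1F=0xB5F
Byte[9]=80: continuation. acc=(acc<<6)|0x00=0x2D7C0
Completed: cp=U+2D7C0 (starts at byte 6)
Byte[10]=F0: 4-byte lead, need 3 cont bytes. acc=0x0
Byte[11]=A9: continuation. acc=(acc<<6)|0x29=0x29
Byte[12]=BA: continuation. acc=(acc<<6)|0x3A=0xA7A
Byte[13]=8E: continuation. acc=(acc<<6)|0x0E=0x29E8E
Completed: cp=U+29E8E (starts at byte 10)
Byte[14]=F0: 4-byte lead, need 3 cont bytes. acc=0x0
Byte[15]=9D: continuation. acc=(acc<<6)|0x1D=0x1D
Byte[16]=8D: continuation. acc=(acc<<6)|0x0D=0x74D
Byte[17]=8D: continuation. acc=(acc<<6)|0x0D=0x1D34D
Completed: cp=U+1D34D (starts at byte 14)

Answer: U+123FD U+079D U+2D7C0 U+29E8E U+1D34D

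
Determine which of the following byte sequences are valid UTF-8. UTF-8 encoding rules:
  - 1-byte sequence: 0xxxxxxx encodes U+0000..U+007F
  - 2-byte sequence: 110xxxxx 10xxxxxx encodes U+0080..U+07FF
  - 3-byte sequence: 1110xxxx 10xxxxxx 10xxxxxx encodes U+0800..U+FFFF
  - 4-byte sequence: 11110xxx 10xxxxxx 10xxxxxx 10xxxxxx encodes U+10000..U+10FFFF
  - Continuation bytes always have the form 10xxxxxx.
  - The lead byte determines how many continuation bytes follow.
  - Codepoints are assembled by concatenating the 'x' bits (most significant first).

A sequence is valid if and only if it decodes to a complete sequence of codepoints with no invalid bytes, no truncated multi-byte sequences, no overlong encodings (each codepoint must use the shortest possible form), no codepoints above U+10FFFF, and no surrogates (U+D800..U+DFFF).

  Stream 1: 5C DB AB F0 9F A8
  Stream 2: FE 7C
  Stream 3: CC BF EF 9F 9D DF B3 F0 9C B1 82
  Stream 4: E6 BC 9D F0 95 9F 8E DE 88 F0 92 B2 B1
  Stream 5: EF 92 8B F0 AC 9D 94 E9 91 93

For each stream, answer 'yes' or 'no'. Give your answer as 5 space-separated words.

Stream 1: error at byte offset 6. INVALID
Stream 2: error at byte offset 0. INVALID
Stream 3: decodes cleanly. VALID
Stream 4: decodes cleanly. VALID
Stream 5: decodes cleanly. VALID

Answer: no no yes yes yes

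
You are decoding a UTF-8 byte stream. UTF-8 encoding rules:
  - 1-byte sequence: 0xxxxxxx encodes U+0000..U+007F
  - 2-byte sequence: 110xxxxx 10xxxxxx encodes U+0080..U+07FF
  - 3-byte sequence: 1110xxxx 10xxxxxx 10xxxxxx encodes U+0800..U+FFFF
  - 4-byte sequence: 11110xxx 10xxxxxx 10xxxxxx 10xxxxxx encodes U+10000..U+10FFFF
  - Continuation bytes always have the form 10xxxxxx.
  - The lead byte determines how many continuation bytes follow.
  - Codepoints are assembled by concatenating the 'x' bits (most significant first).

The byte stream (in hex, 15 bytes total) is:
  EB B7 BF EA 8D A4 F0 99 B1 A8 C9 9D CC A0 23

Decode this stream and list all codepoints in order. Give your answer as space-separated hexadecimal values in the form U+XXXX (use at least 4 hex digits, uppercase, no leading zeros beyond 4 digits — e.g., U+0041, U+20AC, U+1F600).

Answer: U+BDFF U+A364 U+19C68 U+025D U+0320 U+0023

Derivation:
Byte[0]=EB: 3-byte lead, need 2 cont bytes. acc=0xB
Byte[1]=B7: continuation. acc=(acc<<6)|0x37=0x2F7
Byte[2]=BF: continuation. acc=(acc<<6)|0x3F=0xBDFF
Completed: cp=U+BDFF (starts at byte 0)
Byte[3]=EA: 3-byte lead, need 2 cont bytes. acc=0xA
Byte[4]=8D: continuation. acc=(acc<<6)|0x0D=0x28D
Byte[5]=A4: continuation. acc=(acc<<6)|0x24=0xA364
Completed: cp=U+A364 (starts at byte 3)
Byte[6]=F0: 4-byte lead, need 3 cont bytes. acc=0x0
Byte[7]=99: continuation. acc=(acc<<6)|0x19=0x19
Byte[8]=B1: continuation. acc=(acc<<6)|0x31=0x671
Byte[9]=A8: continuation. acc=(acc<<6)|0x28=0x19C68
Completed: cp=U+19C68 (starts at byte 6)
Byte[10]=C9: 2-byte lead, need 1 cont bytes. acc=0x9
Byte[11]=9D: continuation. acc=(acc<<6)|0x1D=0x25D
Completed: cp=U+025D (starts at byte 10)
Byte[12]=CC: 2-byte lead, need 1 cont bytes. acc=0xC
Byte[13]=A0: continuation. acc=(acc<<6)|0x20=0x320
Completed: cp=U+0320 (starts at byte 12)
Byte[14]=23: 1-byte ASCII. cp=U+0023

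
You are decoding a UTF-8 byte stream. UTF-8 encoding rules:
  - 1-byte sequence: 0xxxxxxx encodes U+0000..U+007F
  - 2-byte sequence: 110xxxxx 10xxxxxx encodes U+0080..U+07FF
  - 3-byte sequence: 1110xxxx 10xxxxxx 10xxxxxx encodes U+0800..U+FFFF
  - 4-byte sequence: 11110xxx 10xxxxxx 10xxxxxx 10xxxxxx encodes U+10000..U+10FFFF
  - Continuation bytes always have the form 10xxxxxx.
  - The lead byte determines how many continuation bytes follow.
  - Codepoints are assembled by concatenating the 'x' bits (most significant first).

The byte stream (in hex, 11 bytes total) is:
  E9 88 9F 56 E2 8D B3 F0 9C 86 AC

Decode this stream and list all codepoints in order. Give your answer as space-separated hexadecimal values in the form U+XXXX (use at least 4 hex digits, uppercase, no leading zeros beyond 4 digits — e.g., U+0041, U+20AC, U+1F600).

Byte[0]=E9: 3-byte lead, need 2 cont bytes. acc=0x9
Byte[1]=88: continuation. acc=(acc<<6)|0x08=0x248
Byte[2]=9F: continuation. acc=(acc<<6)|0x1F=0x921F
Completed: cp=U+921F (starts at byte 0)
Byte[3]=56: 1-byte ASCII. cp=U+0056
Byte[4]=E2: 3-byte lead, need 2 cont bytes. acc=0x2
Byte[5]=8D: continuation. acc=(acc<<6)|0x0D=0x8D
Byte[6]=B3: continuation. acc=(acc<<6)|0x33=0x2373
Completed: cp=U+2373 (starts at byte 4)
Byte[7]=F0: 4-byte lead, need 3 cont bytes. acc=0x0
Byte[8]=9C: continuation. acc=(acc<<6)|0x1C=0x1C
Byte[9]=86: continuation. acc=(acc<<6)|0x06=0x706
Byte[10]=AC: continuation. acc=(acc<<6)|0x2C=0x1C1AC
Completed: cp=U+1C1AC (starts at byte 7)

Answer: U+921F U+0056 U+2373 U+1C1AC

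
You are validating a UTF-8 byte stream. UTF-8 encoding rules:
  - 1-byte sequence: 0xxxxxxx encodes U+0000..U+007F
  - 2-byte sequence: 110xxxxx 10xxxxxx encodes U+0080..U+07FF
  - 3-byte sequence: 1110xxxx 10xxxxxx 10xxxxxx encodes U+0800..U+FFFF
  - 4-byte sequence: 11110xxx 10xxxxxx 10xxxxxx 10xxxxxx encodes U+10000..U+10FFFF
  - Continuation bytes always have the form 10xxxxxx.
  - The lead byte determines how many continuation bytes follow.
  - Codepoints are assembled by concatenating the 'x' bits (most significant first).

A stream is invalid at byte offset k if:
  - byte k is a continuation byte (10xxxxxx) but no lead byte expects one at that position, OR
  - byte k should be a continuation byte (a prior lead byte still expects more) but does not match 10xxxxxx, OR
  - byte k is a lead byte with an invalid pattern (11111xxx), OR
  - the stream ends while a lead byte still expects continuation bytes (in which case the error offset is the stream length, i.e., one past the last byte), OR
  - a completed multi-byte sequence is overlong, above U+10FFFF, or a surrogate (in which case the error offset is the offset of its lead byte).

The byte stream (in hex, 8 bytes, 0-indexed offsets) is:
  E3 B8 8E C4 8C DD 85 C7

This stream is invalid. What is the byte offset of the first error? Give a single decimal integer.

Answer: 8

Derivation:
Byte[0]=E3: 3-byte lead, need 2 cont bytes. acc=0x3
Byte[1]=B8: continuation. acc=(acc<<6)|0x38=0xF8
Byte[2]=8E: continuation. acc=(acc<<6)|0x0E=0x3E0E
Completed: cp=U+3E0E (starts at byte 0)
Byte[3]=C4: 2-byte lead, need 1 cont bytes. acc=0x4
Byte[4]=8C: continuation. acc=(acc<<6)|0x0C=0x10C
Completed: cp=U+010C (starts at byte 3)
Byte[5]=DD: 2-byte lead, need 1 cont bytes. acc=0x1D
Byte[6]=85: continuation. acc=(acc<<6)|0x05=0x745
Completed: cp=U+0745 (starts at byte 5)
Byte[7]=C7: 2-byte lead, need 1 cont bytes. acc=0x7
Byte[8]: stream ended, expected continuation. INVALID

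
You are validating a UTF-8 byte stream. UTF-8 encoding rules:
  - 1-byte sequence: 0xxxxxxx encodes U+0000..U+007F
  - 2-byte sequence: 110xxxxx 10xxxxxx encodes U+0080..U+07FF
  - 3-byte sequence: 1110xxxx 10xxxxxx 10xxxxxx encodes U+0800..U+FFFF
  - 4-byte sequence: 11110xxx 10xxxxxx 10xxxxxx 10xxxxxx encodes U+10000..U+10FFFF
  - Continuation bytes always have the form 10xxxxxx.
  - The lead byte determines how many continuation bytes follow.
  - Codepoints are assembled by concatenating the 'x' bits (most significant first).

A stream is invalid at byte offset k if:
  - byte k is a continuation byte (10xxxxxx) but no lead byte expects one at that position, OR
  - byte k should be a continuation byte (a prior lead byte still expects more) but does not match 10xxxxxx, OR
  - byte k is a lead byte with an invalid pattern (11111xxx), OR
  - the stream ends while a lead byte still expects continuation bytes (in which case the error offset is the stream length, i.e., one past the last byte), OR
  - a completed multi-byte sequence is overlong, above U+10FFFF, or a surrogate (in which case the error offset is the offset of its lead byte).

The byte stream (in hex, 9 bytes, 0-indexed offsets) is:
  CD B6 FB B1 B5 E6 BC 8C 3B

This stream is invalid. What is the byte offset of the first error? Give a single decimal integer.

Answer: 2

Derivation:
Byte[0]=CD: 2-byte lead, need 1 cont bytes. acc=0xD
Byte[1]=B6: continuation. acc=(acc<<6)|0x36=0x376
Completed: cp=U+0376 (starts at byte 0)
Byte[2]=FB: INVALID lead byte (not 0xxx/110x/1110/11110)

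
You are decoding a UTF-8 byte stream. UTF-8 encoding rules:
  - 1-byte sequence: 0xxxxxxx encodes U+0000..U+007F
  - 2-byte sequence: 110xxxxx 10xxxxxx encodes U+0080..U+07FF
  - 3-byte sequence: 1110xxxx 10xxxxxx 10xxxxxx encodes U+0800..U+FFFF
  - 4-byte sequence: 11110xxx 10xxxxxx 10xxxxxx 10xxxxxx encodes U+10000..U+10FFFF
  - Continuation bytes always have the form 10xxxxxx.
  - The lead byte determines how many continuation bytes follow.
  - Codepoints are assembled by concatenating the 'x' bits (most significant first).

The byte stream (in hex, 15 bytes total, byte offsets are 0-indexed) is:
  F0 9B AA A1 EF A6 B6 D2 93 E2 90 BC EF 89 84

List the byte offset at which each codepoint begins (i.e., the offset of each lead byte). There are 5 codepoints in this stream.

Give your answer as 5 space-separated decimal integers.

Answer: 0 4 7 9 12

Derivation:
Byte[0]=F0: 4-byte lead, need 3 cont bytes. acc=0x0
Byte[1]=9B: continuation. acc=(acc<<6)|0x1B=0x1B
Byte[2]=AA: continuation. acc=(acc<<6)|0x2A=0x6EA
Byte[3]=A1: continuation. acc=(acc<<6)|0x21=0x1BAA1
Completed: cp=U+1BAA1 (starts at byte 0)
Byte[4]=EF: 3-byte lead, need 2 cont bytes. acc=0xF
Byte[5]=A6: continuation. acc=(acc<<6)|0x26=0x3E6
Byte[6]=B6: continuation. acc=(acc<<6)|0x36=0xF9B6
Completed: cp=U+F9B6 (starts at byte 4)
Byte[7]=D2: 2-byte lead, need 1 cont bytes. acc=0x12
Byte[8]=93: continuation. acc=(acc<<6)|0x13=0x493
Completed: cp=U+0493 (starts at byte 7)
Byte[9]=E2: 3-byte lead, need 2 cont bytes. acc=0x2
Byte[10]=90: continuation. acc=(acc<<6)|0x10=0x90
Byte[11]=BC: continuation. acc=(acc<<6)|0x3C=0x243C
Completed: cp=U+243C (starts at byte 9)
Byte[12]=EF: 3-byte lead, need 2 cont bytes. acc=0xF
Byte[13]=89: continuation. acc=(acc<<6)|0x09=0x3C9
Byte[14]=84: continuation. acc=(acc<<6)|0x04=0xF244
Completed: cp=U+F244 (starts at byte 12)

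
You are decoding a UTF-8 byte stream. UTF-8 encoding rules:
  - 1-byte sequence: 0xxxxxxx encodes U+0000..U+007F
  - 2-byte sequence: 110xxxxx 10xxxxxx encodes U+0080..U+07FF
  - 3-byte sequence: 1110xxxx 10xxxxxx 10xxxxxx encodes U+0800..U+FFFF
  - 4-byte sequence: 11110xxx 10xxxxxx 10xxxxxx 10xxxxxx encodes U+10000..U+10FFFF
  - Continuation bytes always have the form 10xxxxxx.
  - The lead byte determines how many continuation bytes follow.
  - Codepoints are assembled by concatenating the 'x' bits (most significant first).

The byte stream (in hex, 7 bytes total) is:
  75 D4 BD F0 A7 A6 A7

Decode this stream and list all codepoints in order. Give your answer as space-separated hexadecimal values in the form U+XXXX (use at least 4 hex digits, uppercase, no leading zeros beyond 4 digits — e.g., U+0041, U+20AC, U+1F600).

Answer: U+0075 U+053D U+279A7

Derivation:
Byte[0]=75: 1-byte ASCII. cp=U+0075
Byte[1]=D4: 2-byte lead, need 1 cont bytes. acc=0x14
Byte[2]=BD: continuation. acc=(acc<<6)|0x3D=0x53D
Completed: cp=U+053D (starts at byte 1)
Byte[3]=F0: 4-byte lead, need 3 cont bytes. acc=0x0
Byte[4]=A7: continuation. acc=(acc<<6)|0x27=0x27
Byte[5]=A6: continuation. acc=(acc<<6)|0x26=0x9E6
Byte[6]=A7: continuation. acc=(acc<<6)|0x27=0x279A7
Completed: cp=U+279A7 (starts at byte 3)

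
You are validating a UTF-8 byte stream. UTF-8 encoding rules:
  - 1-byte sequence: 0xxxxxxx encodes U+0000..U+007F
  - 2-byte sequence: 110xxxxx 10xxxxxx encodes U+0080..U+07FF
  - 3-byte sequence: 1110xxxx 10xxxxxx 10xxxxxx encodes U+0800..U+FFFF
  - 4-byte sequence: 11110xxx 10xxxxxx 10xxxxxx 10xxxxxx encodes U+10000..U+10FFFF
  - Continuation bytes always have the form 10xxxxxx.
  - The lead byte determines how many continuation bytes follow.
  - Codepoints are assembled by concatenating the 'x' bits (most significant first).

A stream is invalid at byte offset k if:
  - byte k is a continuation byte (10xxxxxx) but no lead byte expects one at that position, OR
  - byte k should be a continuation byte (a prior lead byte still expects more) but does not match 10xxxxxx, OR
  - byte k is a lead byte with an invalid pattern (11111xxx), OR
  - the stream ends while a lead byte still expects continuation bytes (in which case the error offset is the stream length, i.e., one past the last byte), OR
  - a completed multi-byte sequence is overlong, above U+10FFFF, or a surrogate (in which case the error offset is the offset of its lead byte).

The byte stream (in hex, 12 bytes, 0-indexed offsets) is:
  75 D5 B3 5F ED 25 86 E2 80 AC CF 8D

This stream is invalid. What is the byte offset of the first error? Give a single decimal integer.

Byte[0]=75: 1-byte ASCII. cp=U+0075
Byte[1]=D5: 2-byte lead, need 1 cont bytes. acc=0x15
Byte[2]=B3: continuation. acc=(acc<<6)|0x33=0x573
Completed: cp=U+0573 (starts at byte 1)
Byte[3]=5F: 1-byte ASCII. cp=U+005F
Byte[4]=ED: 3-byte lead, need 2 cont bytes. acc=0xD
Byte[5]=25: expected 10xxxxxx continuation. INVALID

Answer: 5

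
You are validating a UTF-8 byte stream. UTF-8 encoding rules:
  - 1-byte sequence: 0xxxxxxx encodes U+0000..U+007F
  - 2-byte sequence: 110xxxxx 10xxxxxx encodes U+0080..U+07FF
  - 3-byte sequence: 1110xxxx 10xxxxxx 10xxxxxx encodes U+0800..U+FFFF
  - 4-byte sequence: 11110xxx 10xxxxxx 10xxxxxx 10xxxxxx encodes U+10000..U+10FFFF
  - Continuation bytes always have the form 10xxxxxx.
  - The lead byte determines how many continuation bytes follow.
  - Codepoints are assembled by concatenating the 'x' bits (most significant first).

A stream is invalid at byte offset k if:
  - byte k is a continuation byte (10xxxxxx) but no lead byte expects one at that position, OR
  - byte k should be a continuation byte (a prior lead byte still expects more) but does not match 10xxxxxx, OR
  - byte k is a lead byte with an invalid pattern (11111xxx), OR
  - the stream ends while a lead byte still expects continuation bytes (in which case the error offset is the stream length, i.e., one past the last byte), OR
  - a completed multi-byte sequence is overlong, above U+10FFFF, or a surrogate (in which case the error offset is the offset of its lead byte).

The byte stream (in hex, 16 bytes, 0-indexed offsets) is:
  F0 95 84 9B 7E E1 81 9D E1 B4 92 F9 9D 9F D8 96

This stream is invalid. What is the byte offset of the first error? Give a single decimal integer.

Byte[0]=F0: 4-byte lead, need 3 cont bytes. acc=0x0
Byte[1]=95: continuation. acc=(acc<<6)|0x15=0x15
Byte[2]=84: continuation. acc=(acc<<6)|0x04=0x544
Byte[3]=9B: continuation. acc=(acc<<6)|0x1B=0x1511B
Completed: cp=U+1511B (starts at byte 0)
Byte[4]=7E: 1-byte ASCII. cp=U+007E
Byte[5]=E1: 3-byte lead, need 2 cont bytes. acc=0x1
Byte[6]=81: continuation. acc=(acc<<6)|0x01=0x41
Byte[7]=9D: continuation. acc=(acc<<6)|0x1D=0x105D
Completed: cp=U+105D (starts at byte 5)
Byte[8]=E1: 3-byte lead, need 2 cont bytes. acc=0x1
Byte[9]=B4: continuation. acc=(acc<<6)|0x34=0x74
Byte[10]=92: continuation. acc=(acc<<6)|0x12=0x1D12
Completed: cp=U+1D12 (starts at byte 8)
Byte[11]=F9: INVALID lead byte (not 0xxx/110x/1110/11110)

Answer: 11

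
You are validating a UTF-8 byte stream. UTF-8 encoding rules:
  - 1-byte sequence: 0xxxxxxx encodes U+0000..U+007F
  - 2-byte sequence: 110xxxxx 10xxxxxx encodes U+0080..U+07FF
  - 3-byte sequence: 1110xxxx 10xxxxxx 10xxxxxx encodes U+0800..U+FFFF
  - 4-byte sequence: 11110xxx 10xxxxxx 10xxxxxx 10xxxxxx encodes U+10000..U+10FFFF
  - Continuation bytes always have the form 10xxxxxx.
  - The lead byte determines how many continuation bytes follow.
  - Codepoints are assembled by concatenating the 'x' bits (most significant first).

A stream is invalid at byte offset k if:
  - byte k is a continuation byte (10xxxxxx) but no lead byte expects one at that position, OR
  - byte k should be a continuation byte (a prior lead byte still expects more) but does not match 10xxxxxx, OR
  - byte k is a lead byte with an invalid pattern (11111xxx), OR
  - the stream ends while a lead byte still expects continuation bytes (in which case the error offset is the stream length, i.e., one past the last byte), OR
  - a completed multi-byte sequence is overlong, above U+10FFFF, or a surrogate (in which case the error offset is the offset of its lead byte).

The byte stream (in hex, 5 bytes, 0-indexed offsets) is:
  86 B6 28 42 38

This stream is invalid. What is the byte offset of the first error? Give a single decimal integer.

Byte[0]=86: INVALID lead byte (not 0xxx/110x/1110/11110)

Answer: 0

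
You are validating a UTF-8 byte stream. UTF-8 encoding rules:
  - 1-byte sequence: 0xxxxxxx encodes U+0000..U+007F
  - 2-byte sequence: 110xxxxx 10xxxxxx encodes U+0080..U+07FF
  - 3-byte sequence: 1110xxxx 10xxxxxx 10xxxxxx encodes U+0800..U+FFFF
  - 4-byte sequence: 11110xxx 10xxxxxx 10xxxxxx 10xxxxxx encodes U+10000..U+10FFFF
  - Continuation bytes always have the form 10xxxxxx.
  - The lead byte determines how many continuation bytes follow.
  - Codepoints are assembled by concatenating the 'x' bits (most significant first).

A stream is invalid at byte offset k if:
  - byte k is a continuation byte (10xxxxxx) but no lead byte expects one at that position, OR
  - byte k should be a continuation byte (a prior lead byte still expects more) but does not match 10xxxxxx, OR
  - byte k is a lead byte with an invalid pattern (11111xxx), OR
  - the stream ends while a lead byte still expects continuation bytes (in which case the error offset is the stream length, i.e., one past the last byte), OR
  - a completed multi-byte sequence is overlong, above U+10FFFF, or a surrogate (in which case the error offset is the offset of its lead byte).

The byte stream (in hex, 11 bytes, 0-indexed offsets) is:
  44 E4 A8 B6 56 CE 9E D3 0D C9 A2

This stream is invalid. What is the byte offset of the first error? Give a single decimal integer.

Answer: 8

Derivation:
Byte[0]=44: 1-byte ASCII. cp=U+0044
Byte[1]=E4: 3-byte lead, need 2 cont bytes. acc=0x4
Byte[2]=A8: continuation. acc=(acc<<6)|0x28=0x128
Byte[3]=B6: continuation. acc=(acc<<6)|0x36=0x4A36
Completed: cp=U+4A36 (starts at byte 1)
Byte[4]=56: 1-byte ASCII. cp=U+0056
Byte[5]=CE: 2-byte lead, need 1 cont bytes. acc=0xE
Byte[6]=9E: continuation. acc=(acc<<6)|0x1E=0x39E
Completed: cp=U+039E (starts at byte 5)
Byte[7]=D3: 2-byte lead, need 1 cont bytes. acc=0x13
Byte[8]=0D: expected 10xxxxxx continuation. INVALID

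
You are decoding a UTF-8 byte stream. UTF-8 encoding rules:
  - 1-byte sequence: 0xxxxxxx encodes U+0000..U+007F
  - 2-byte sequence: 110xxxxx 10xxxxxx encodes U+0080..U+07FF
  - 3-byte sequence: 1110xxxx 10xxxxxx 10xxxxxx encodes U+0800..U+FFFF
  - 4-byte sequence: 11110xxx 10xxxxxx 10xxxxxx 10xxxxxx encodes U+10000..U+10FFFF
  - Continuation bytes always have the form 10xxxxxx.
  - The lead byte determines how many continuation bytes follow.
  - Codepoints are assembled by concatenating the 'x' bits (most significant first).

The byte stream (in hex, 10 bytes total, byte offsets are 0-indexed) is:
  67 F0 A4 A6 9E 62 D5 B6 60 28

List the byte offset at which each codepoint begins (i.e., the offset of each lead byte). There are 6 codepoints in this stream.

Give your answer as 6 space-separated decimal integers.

Byte[0]=67: 1-byte ASCII. cp=U+0067
Byte[1]=F0: 4-byte lead, need 3 cont bytes. acc=0x0
Byte[2]=A4: continuation. acc=(acc<<6)|0x24=0x24
Byte[3]=A6: continuation. acc=(acc<<6)|0x26=0x926
Byte[4]=9E: continuation. acc=(acc<<6)|0x1E=0x2499E
Completed: cp=U+2499E (starts at byte 1)
Byte[5]=62: 1-byte ASCII. cp=U+0062
Byte[6]=D5: 2-byte lead, need 1 cont bytes. acc=0x15
Byte[7]=B6: continuation. acc=(acc<<6)|0x36=0x576
Completed: cp=U+0576 (starts at byte 6)
Byte[8]=60: 1-byte ASCII. cp=U+0060
Byte[9]=28: 1-byte ASCII. cp=U+0028

Answer: 0 1 5 6 8 9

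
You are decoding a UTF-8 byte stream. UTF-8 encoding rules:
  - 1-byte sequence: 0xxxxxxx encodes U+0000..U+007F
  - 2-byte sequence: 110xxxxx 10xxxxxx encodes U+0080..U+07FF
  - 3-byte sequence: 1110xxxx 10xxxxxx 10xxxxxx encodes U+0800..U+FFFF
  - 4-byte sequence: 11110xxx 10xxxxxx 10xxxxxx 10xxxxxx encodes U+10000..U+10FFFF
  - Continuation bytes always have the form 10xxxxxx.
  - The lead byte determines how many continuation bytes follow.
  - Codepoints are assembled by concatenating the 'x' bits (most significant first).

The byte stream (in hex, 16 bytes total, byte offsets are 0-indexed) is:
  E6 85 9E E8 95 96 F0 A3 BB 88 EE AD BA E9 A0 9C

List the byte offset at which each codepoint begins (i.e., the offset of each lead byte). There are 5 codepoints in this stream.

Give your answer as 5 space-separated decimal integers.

Byte[0]=E6: 3-byte lead, need 2 cont bytes. acc=0x6
Byte[1]=85: continuation. acc=(acc<<6)|0x05=0x185
Byte[2]=9E: continuation. acc=(acc<<6)|0x1E=0x615E
Completed: cp=U+615E (starts at byte 0)
Byte[3]=E8: 3-byte lead, need 2 cont bytes. acc=0x8
Byte[4]=95: continuation. acc=(acc<<6)|0x15=0x215
Byte[5]=96: continuation. acc=(acc<<6)|0x16=0x8556
Completed: cp=U+8556 (starts at byte 3)
Byte[6]=F0: 4-byte lead, need 3 cont bytes. acc=0x0
Byte[7]=A3: continuation. acc=(acc<<6)|0x23=0x23
Byte[8]=BB: continuation. acc=(acc<<6)|0x3B=0x8FB
Byte[9]=88: continuation. acc=(acc<<6)|0x08=0x23EC8
Completed: cp=U+23EC8 (starts at byte 6)
Byte[10]=EE: 3-byte lead, need 2 cont bytes. acc=0xE
Byte[11]=AD: continuation. acc=(acc<<6)|0x2D=0x3AD
Byte[12]=BA: continuation. acc=(acc<<6)|0x3A=0xEB7A
Completed: cp=U+EB7A (starts at byte 10)
Byte[13]=E9: 3-byte lead, need 2 cont bytes. acc=0x9
Byte[14]=A0: continuation. acc=(acc<<6)|0x20=0x260
Byte[15]=9C: continuation. acc=(acc<<6)|0x1C=0x981C
Completed: cp=U+981C (starts at byte 13)

Answer: 0 3 6 10 13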